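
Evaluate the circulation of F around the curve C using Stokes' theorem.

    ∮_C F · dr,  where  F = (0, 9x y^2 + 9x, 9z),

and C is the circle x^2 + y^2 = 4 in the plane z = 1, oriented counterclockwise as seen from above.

Let S be the flat disk x^2 + y^2 ≤ 4 in the plane z = 1, with upward unit normal n̂ = ẑ. By Stokes' theorem,

    ∮_C F · dr = ∬_S (∇ × F) · n̂ dS = ∬_D (curl F)_z dA,

where D is the disk x^2 + y^2 ≤ 4.

Compute the curl of F = (0, 9x y^2 + 9x, 9z):
    (∇ × F)_x = ∂F_z/∂y - ∂F_y/∂z = 0,
    (∇ × F)_y = ∂F_x/∂z - ∂F_z/∂x = 0,
    (∇ × F)_z = ∂F_y/∂x - ∂F_x/∂y = 9y^2 + 9.

On z = 1, (curl F)_z = 9y^2 + 9.

Convert to polar (x = r cos θ, y = r sin θ, dA = r dr dθ); the integrand becomes 9r^2sin(θ)^2 + 9, so

    ∬_D (curl F)_z dA = ∫_0^{2π} ∫_0^{2} (9r^2sin(θ)^2 + 9) · r dr dθ.

Inner (r from 0 to 2): 36 - 18cos(2θ).
Outer (θ from 0 to 2π): 72π.

Therefore ∮_C F · dr = 72π.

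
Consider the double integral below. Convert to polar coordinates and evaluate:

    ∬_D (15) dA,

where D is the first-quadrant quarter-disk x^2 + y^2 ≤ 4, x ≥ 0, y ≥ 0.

The region D is 0 ≤ r ≤ 2, 0 ≤ θ ≤ π/2 in polar coordinates, where x = r cos(θ), y = r sin(θ), and dA = r dr dθ.

Under the substitution, the integrand becomes 15, so

    ∬_D (15) dA = ∫_{0}^{π/2} ∫_{0}^{2} (15) · r dr dθ.

Inner integral (in r): ∫_{0}^{2} (15) · r dr = 30.

Outer integral (in θ): ∫_{0}^{π/2} (30) dθ = 15π.

Therefore ∬_D (15) dA = 15π.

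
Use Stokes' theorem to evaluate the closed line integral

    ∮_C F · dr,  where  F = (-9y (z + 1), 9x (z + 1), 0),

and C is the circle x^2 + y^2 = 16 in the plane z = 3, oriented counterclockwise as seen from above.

Let S be the flat disk x^2 + y^2 ≤ 16 in the plane z = 3, with upward unit normal n̂ = ẑ. By Stokes' theorem,

    ∮_C F · dr = ∬_S (∇ × F) · n̂ dS = ∬_D (curl F)_z dA,

where D is the disk x^2 + y^2 ≤ 16.

Compute the curl of F = (-9y (z + 1), 9x (z + 1), 0):
    (∇ × F)_x = ∂F_z/∂y - ∂F_y/∂z = -9x,
    (∇ × F)_y = ∂F_x/∂z - ∂F_z/∂x = -9y,
    (∇ × F)_z = ∂F_y/∂x - ∂F_x/∂y = 18z + 18.

On z = 3, (curl F)_z = 72.

Convert to polar (x = r cos θ, y = r sin θ, dA = r dr dθ); the integrand becomes 72, so

    ∬_D (curl F)_z dA = ∫_0^{2π} ∫_0^{4} (72) · r dr dθ.

Inner (r from 0 to 4): 576.
Outer (θ from 0 to 2π): 1152π.

Therefore ∮_C F · dr = 1152π.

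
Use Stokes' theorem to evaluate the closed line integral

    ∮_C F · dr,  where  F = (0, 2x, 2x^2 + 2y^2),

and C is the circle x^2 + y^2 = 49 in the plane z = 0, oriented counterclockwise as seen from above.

Let S be the flat disk x^2 + y^2 ≤ 49 in the plane z = 0, with upward unit normal n̂ = ẑ. By Stokes' theorem,

    ∮_C F · dr = ∬_S (∇ × F) · n̂ dS = ∬_D (curl F)_z dA,

where D is the disk x^2 + y^2 ≤ 49.

Compute the curl of F = (0, 2x, 2x^2 + 2y^2):
    (∇ × F)_x = ∂F_z/∂y - ∂F_y/∂z = 4y,
    (∇ × F)_y = ∂F_x/∂z - ∂F_z/∂x = -4x,
    (∇ × F)_z = ∂F_y/∂x - ∂F_x/∂y = 2.

On z = 0, (curl F)_z = 2.

Convert to polar (x = r cos θ, y = r sin θ, dA = r dr dθ); the integrand becomes 2, so

    ∬_D (curl F)_z dA = ∫_0^{2π} ∫_0^{7} (2) · r dr dθ.

Inner (r from 0 to 7): 49.
Outer (θ from 0 to 2π): 98π.

Therefore ∮_C F · dr = 98π.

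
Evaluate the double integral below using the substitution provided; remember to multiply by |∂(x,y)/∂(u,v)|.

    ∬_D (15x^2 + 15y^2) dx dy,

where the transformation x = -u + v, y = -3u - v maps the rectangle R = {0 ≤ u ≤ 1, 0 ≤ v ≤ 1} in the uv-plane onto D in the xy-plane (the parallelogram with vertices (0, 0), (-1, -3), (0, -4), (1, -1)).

Compute the Jacobian determinant of (x, y) with respect to (u, v):

    ∂(x,y)/∂(u,v) = | -1  1 | = (-1)(-1) - (1)(-3) = 4.
                   | -3  -1 |

Its absolute value is |J| = 4 (the area scaling factor).

Substituting x = -u + v, y = -3u - v into the integrand,

    15x^2 + 15y^2 → 150u^2 + 60u v + 30v^2,

so the integral becomes

    ∬_R (150u^2 + 60u v + 30v^2) · |J| du dv = ∫_0^1 ∫_0^1 (600u^2 + 240u v + 120v^2) dv du.

Inner (v): 600u^2 + 120u + 40.
Outer (u): 300.

Therefore ∬_D (15x^2 + 15y^2) dx dy = 300.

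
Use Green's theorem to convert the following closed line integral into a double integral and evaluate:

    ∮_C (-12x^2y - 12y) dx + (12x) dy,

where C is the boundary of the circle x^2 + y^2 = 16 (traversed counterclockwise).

Green's theorem converts the closed line integral into a double integral over the enclosed region D:

    ∮_C P dx + Q dy = ∬_D (∂Q/∂x - ∂P/∂y) dA.

Here P = -12x^2y - 12y, Q = 12x, so

    ∂Q/∂x = 12,    ∂P/∂y = -12x^2 - 12,
    ∂Q/∂x - ∂P/∂y = 12x^2 + 24.

D is the region x^2 + y^2 ≤ 16. Evaluating the double integral:

In polar coordinates (x = r cos θ, y = r sin θ, dA = r dr dθ) the integrand becomes 12r^2cos(θ)^2 + 24, so

    ∬_D (12x^2 + 24) dA = ∫_0^{2π} ∫_0^{4} (12r^2cos(θ)^2 + 24) · r dr dθ.

Inner (r from 0 to 4): 768cos(θ)^2 + 192.
Outer (θ from 0 to 2π): 1152π.

Therefore ∮_C P dx + Q dy = 1152π.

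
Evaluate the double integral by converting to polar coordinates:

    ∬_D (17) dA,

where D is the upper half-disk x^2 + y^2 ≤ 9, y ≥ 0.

The region D is 0 ≤ r ≤ 3, 0 ≤ θ ≤ π in polar coordinates, where x = r cos(θ), y = r sin(θ), and dA = r dr dθ.

Under the substitution, the integrand becomes 17, so

    ∬_D (17) dA = ∫_{0}^{π} ∫_{0}^{3} (17) · r dr dθ.

Inner integral (in r): ∫_{0}^{3} (17) · r dr = 153/2.

Outer integral (in θ): ∫_{0}^{π} (153/2) dθ = 153π/2.

Therefore ∬_D (17) dA = 153π/2.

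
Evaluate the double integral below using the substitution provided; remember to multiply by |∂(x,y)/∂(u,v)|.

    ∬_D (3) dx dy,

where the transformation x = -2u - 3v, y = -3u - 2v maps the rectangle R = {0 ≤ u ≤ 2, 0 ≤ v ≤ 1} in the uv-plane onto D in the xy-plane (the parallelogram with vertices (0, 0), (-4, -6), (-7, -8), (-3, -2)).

Compute the Jacobian determinant of (x, y) with respect to (u, v):

    ∂(x,y)/∂(u,v) = | -2  -3 | = (-2)(-2) - (-3)(-3) = -5.
                   | -3  -2 |

Its absolute value is |J| = 5 (the area scaling factor).

Substituting x = -2u - 3v, y = -3u - 2v into the integrand,

    3 → 3,

so the integral becomes

    ∬_R (3) · |J| du dv = ∫_0^2 ∫_0^1 (15) dv du.

Inner (v): 15.
Outer (u): 30.

Therefore ∬_D (3) dx dy = 30.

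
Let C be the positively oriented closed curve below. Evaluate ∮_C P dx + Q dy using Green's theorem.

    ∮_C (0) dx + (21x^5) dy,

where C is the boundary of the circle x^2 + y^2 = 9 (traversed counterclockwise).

Green's theorem converts the closed line integral into a double integral over the enclosed region D:

    ∮_C P dx + Q dy = ∬_D (∂Q/∂x - ∂P/∂y) dA.

Here P = 0, Q = 21x^5, so

    ∂Q/∂x = 105x^4,    ∂P/∂y = 0,
    ∂Q/∂x - ∂P/∂y = 105x^4.

D is the region x^2 + y^2 ≤ 9. Evaluating the double integral:

In polar coordinates (x = r cos θ, y = r sin θ, dA = r dr dθ) the integrand becomes 105r^4cos(θ)^4, so

    ∬_D (105x^4) dA = ∫_0^{2π} ∫_0^{3} (105r^4cos(θ)^4) · r dr dθ.

Inner (r from 0 to 3): 25515cos(θ)^4/2.
Outer (θ from 0 to 2π): 76545π/8.

Therefore ∮_C P dx + Q dy = 76545π/8.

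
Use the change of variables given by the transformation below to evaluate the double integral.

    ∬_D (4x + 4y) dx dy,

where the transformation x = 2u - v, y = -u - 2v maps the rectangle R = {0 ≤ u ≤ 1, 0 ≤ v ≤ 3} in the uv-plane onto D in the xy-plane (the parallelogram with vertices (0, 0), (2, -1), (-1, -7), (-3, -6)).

Compute the Jacobian determinant of (x, y) with respect to (u, v):

    ∂(x,y)/∂(u,v) = | 2  -1 | = (2)(-2) - (-1)(-1) = -5.
                   | -1  -2 |

Its absolute value is |J| = 5 (the area scaling factor).

Substituting x = 2u - v, y = -u - 2v into the integrand,

    4x + 4y → 4u - 12v,

so the integral becomes

    ∬_R (4u - 12v) · |J| du dv = ∫_0^1 ∫_0^3 (20u - 60v) dv du.

Inner (v): 60u - 270.
Outer (u): -240.

Therefore ∬_D (4x + 4y) dx dy = -240.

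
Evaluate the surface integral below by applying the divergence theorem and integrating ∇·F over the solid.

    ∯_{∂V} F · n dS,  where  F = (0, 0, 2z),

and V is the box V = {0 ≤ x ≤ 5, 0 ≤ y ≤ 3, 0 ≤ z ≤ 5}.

By the divergence theorem,

    ∯_{∂V} F · n dS = ∭_V (∇ · F) dV.

Compute the divergence:
    ∇ · F = ∂F_x/∂x + ∂F_y/∂y + ∂F_z/∂z = 0 + 0 + 2 = 2.

V is a rectangular box, so dV = dx dy dz with 0 ≤ x ≤ 5, 0 ≤ y ≤ 3, 0 ≤ z ≤ 5.

Integrate (2) over V as an iterated integral:

    ∭_V (∇·F) dV = ∫_0^{5} ∫_0^{3} ∫_0^{5} (2) dz dy dx.

Inner (z from 0 to 5): 10.
Middle (y from 0 to 3): 30.
Outer (x from 0 to 5): 150.

Therefore ∯_{∂V} F · n dS = 150.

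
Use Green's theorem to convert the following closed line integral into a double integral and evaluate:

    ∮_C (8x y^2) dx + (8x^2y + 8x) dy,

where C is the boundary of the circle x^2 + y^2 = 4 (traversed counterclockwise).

Green's theorem converts the closed line integral into a double integral over the enclosed region D:

    ∮_C P dx + Q dy = ∬_D (∂Q/∂x - ∂P/∂y) dA.

Here P = 8x y^2, Q = 8x^2y + 8x, so

    ∂Q/∂x = 16x y + 8,    ∂P/∂y = 16x y,
    ∂Q/∂x - ∂P/∂y = 8.

D is the region x^2 + y^2 ≤ 4. Evaluating the double integral:

In polar coordinates (x = r cos θ, y = r sin θ, dA = r dr dθ) the integrand becomes 8, so

    ∬_D (8) dA = ∫_0^{2π} ∫_0^{2} (8) · r dr dθ.

Inner (r from 0 to 2): 16.
Outer (θ from 0 to 2π): 32π.

Therefore ∮_C P dx + Q dy = 32π.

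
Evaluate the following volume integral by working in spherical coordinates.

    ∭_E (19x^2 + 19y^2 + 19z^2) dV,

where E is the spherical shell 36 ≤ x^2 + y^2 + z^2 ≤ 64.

In spherical coordinates, x = ρ sin(φ) cos(θ), y = ρ sin(φ) sin(θ), z = ρ cos(φ), and dV = ρ^2 sin(φ) dρ dφ dθ.

The integrand becomes 19ρ^2, so

    ∭_E (19x^2 + 19y^2 + 19z^2) dV = ∫_{0}^{2π} ∫_{0}^{π} ∫_{6}^{8} (19ρ^2) · ρ^2 sin(φ) dρ dφ dθ.

Inner (ρ): 474848sin(φ)/5.
Middle (φ): 949696/5.
Outer (θ): 1899392π/5.

Therefore the triple integral equals 1899392π/5.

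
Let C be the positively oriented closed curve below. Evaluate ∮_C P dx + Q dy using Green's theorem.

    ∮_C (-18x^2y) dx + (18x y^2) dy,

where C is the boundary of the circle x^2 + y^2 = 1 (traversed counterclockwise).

Green's theorem converts the closed line integral into a double integral over the enclosed region D:

    ∮_C P dx + Q dy = ∬_D (∂Q/∂x - ∂P/∂y) dA.

Here P = -18x^2y, Q = 18x y^2, so

    ∂Q/∂x = 18y^2,    ∂P/∂y = -18x^2,
    ∂Q/∂x - ∂P/∂y = 18x^2 + 18y^2.

D is the region x^2 + y^2 ≤ 1. Evaluating the double integral:

In polar coordinates (x = r cos θ, y = r sin θ, dA = r dr dθ) the integrand becomes 18r^2, so

    ∬_D (18x^2 + 18y^2) dA = ∫_0^{2π} ∫_0^{1} (18r^2) · r dr dθ.

Inner (r from 0 to 1): 9/2.
Outer (θ from 0 to 2π): 9π.

Therefore ∮_C P dx + Q dy = 9π.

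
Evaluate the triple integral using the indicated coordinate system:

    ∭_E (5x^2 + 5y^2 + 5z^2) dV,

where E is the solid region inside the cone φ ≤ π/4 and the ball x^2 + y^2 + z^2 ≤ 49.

In spherical coordinates, x = ρ sin(φ) cos(θ), y = ρ sin(φ) sin(θ), z = ρ cos(φ), and dV = ρ^2 sin(φ) dρ dφ dθ.

The integrand becomes 5ρ^2, so

    ∭_E (5x^2 + 5y^2 + 5z^2) dV = ∫_{0}^{2π} ∫_{0}^{π/4} ∫_{0}^{7} (5ρ^2) · ρ^2 sin(φ) dρ dφ dθ.

Inner (ρ): 16807sin(φ).
Middle (φ): 16807 - 16807sqrt(2)/2.
Outer (θ): 16807π (2 - sqrt(2)).

Therefore the triple integral equals 16807π (2 - sqrt(2)).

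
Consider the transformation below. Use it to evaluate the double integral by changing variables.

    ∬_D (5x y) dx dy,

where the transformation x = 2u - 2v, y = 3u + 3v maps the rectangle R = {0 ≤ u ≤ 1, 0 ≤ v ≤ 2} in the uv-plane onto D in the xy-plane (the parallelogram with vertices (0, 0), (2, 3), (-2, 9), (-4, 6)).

Compute the Jacobian determinant of (x, y) with respect to (u, v):

    ∂(x,y)/∂(u,v) = | 2  -2 | = (2)(3) - (-2)(3) = 12.
                   | 3  3 |

Its absolute value is |J| = 12 (the area scaling factor).

Substituting x = 2u - 2v, y = 3u + 3v into the integrand,

    5x y → 30u^2 - 30v^2,

so the integral becomes

    ∬_R (30u^2 - 30v^2) · |J| du dv = ∫_0^1 ∫_0^2 (360u^2 - 360v^2) dv du.

Inner (v): 720u^2 - 960.
Outer (u): -720.

Therefore ∬_D (5x y) dx dy = -720.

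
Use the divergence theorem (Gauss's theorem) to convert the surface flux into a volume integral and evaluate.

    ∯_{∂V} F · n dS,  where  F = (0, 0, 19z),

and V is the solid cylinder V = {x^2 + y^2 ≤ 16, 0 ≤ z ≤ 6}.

By the divergence theorem,

    ∯_{∂V} F · n dS = ∭_V (∇ · F) dV.

Compute the divergence:
    ∇ · F = ∂F_x/∂x + ∂F_y/∂y + ∂F_z/∂z = 0 + 0 + 19 = 19.

In cylindrical coordinates, x = r cos(θ), y = r sin(θ), z = z, dV = r dr dθ dz, with 0 ≤ r ≤ 4, 0 ≤ θ ≤ 2π, 0 ≤ z ≤ 6.

The integrand, after substitution and multiplying by the volume element, becomes (19) · r, so

    ∭_V (∇·F) dV = ∫_0^{2π} ∫_0^{4} ∫_0^{6} (19) · r dz dr dθ.

Inner (z from 0 to 6): 114r.
Middle (r from 0 to 4): 912.
Outer (θ from 0 to 2π): 1824π.

Therefore ∯_{∂V} F · n dS = 1824π.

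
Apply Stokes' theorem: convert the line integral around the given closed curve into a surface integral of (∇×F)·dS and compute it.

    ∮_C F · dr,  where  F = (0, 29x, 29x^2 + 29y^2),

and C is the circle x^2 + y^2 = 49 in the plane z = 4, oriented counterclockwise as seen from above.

Let S be the flat disk x^2 + y^2 ≤ 49 in the plane z = 4, with upward unit normal n̂ = ẑ. By Stokes' theorem,

    ∮_C F · dr = ∬_S (∇ × F) · n̂ dS = ∬_D (curl F)_z dA,

where D is the disk x^2 + y^2 ≤ 49.

Compute the curl of F = (0, 29x, 29x^2 + 29y^2):
    (∇ × F)_x = ∂F_z/∂y - ∂F_y/∂z = 58y,
    (∇ × F)_y = ∂F_x/∂z - ∂F_z/∂x = -58x,
    (∇ × F)_z = ∂F_y/∂x - ∂F_x/∂y = 29.

On z = 4, (curl F)_z = 29.

Convert to polar (x = r cos θ, y = r sin θ, dA = r dr dθ); the integrand becomes 29, so

    ∬_D (curl F)_z dA = ∫_0^{2π} ∫_0^{7} (29) · r dr dθ.

Inner (r from 0 to 7): 1421/2.
Outer (θ from 0 to 2π): 1421π.

Therefore ∮_C F · dr = 1421π.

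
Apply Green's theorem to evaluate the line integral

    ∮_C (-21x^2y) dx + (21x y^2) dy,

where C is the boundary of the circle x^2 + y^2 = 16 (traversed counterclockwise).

Green's theorem converts the closed line integral into a double integral over the enclosed region D:

    ∮_C P dx + Q dy = ∬_D (∂Q/∂x - ∂P/∂y) dA.

Here P = -21x^2y, Q = 21x y^2, so

    ∂Q/∂x = 21y^2,    ∂P/∂y = -21x^2,
    ∂Q/∂x - ∂P/∂y = 21x^2 + 21y^2.

D is the region x^2 + y^2 ≤ 16. Evaluating the double integral:

In polar coordinates (x = r cos θ, y = r sin θ, dA = r dr dθ) the integrand becomes 21r^2, so

    ∬_D (21x^2 + 21y^2) dA = ∫_0^{2π} ∫_0^{4} (21r^2) · r dr dθ.

Inner (r from 0 to 4): 1344.
Outer (θ from 0 to 2π): 2688π.

Therefore ∮_C P dx + Q dy = 2688π.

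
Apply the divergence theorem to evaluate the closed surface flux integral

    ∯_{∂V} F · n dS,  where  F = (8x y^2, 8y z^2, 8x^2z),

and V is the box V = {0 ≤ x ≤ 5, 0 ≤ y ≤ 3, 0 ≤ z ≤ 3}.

By the divergence theorem,

    ∯_{∂V} F · n dS = ∭_V (∇ · F) dV.

Compute the divergence:
    ∇ · F = ∂F_x/∂x + ∂F_y/∂y + ∂F_z/∂z = 8y^2 + 8z^2 + 8x^2 = 8x^2 + 8y^2 + 8z^2.

V is a rectangular box, so dV = dx dy dz with 0 ≤ x ≤ 5, 0 ≤ y ≤ 3, 0 ≤ z ≤ 3.

Integrate (8x^2 + 8y^2 + 8z^2) over V as an iterated integral:

    ∭_V (∇·F) dV = ∫_0^{5} ∫_0^{3} ∫_0^{3} (8x^2 + 8y^2 + 8z^2) dz dy dx.

Inner (z from 0 to 3): 24x^2 + 24y^2 + 72.
Middle (y from 0 to 3): 72x^2 + 432.
Outer (x from 0 to 5): 5160.

Therefore ∯_{∂V} F · n dS = 5160.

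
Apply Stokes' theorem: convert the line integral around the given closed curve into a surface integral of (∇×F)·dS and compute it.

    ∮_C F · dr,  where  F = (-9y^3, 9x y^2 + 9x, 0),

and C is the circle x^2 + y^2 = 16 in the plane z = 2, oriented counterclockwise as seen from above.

Let S be the flat disk x^2 + y^2 ≤ 16 in the plane z = 2, with upward unit normal n̂ = ẑ. By Stokes' theorem,

    ∮_C F · dr = ∬_S (∇ × F) · n̂ dS = ∬_D (curl F)_z dA,

where D is the disk x^2 + y^2 ≤ 16.

Compute the curl of F = (-9y^3, 9x y^2 + 9x, 0):
    (∇ × F)_x = ∂F_z/∂y - ∂F_y/∂z = 0,
    (∇ × F)_y = ∂F_x/∂z - ∂F_z/∂x = 0,
    (∇ × F)_z = ∂F_y/∂x - ∂F_x/∂y = 36y^2 + 9.

On z = 2, (curl F)_z = 36y^2 + 9.

Convert to polar (x = r cos θ, y = r sin θ, dA = r dr dθ); the integrand becomes 36r^2sin(θ)^2 + 9, so

    ∬_D (curl F)_z dA = ∫_0^{2π} ∫_0^{4} (36r^2sin(θ)^2 + 9) · r dr dθ.

Inner (r from 0 to 4): 2304sin(θ)^2 + 72.
Outer (θ from 0 to 2π): 2448π.

Therefore ∮_C F · dr = 2448π.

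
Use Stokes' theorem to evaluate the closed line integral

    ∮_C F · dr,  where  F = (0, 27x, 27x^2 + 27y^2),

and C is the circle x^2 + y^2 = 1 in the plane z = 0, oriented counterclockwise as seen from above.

Let S be the flat disk x^2 + y^2 ≤ 1 in the plane z = 0, with upward unit normal n̂ = ẑ. By Stokes' theorem,

    ∮_C F · dr = ∬_S (∇ × F) · n̂ dS = ∬_D (curl F)_z dA,

where D is the disk x^2 + y^2 ≤ 1.

Compute the curl of F = (0, 27x, 27x^2 + 27y^2):
    (∇ × F)_x = ∂F_z/∂y - ∂F_y/∂z = 54y,
    (∇ × F)_y = ∂F_x/∂z - ∂F_z/∂x = -54x,
    (∇ × F)_z = ∂F_y/∂x - ∂F_x/∂y = 27.

On z = 0, (curl F)_z = 27.

Convert to polar (x = r cos θ, y = r sin θ, dA = r dr dθ); the integrand becomes 27, so

    ∬_D (curl F)_z dA = ∫_0^{2π} ∫_0^{1} (27) · r dr dθ.

Inner (r from 0 to 1): 27/2.
Outer (θ from 0 to 2π): 27π.

Therefore ∮_C F · dr = 27π.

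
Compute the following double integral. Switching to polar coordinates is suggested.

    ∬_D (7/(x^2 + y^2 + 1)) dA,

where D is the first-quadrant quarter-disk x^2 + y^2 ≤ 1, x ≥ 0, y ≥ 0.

The region D is 0 ≤ r ≤ 1, 0 ≤ θ ≤ π/2 in polar coordinates, where x = r cos(θ), y = r sin(θ), and dA = r dr dθ.

Under the substitution, the integrand becomes 7/(r^2 + 1), so

    ∬_D (7/(x^2 + y^2 + 1)) dA = ∫_{0}^{π/2} ∫_{0}^{1} (7/(r^2 + 1)) · r dr dθ.

Inner integral (in r): ∫_{0}^{1} (7/(r^2 + 1)) · r dr = 7log(2)/2.

Outer integral (in θ): ∫_{0}^{π/2} (7log(2)/2) dθ = 7π log(2)/4.

Therefore ∬_D (7/(x^2 + y^2 + 1)) dA = 7π log(2)/4.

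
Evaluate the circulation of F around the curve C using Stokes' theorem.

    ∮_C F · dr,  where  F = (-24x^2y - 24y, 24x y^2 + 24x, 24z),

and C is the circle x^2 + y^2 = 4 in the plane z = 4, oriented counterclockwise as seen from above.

Let S be the flat disk x^2 + y^2 ≤ 4 in the plane z = 4, with upward unit normal n̂ = ẑ. By Stokes' theorem,

    ∮_C F · dr = ∬_S (∇ × F) · n̂ dS = ∬_D (curl F)_z dA,

where D is the disk x^2 + y^2 ≤ 4.

Compute the curl of F = (-24x^2y - 24y, 24x y^2 + 24x, 24z):
    (∇ × F)_x = ∂F_z/∂y - ∂F_y/∂z = 0,
    (∇ × F)_y = ∂F_x/∂z - ∂F_z/∂x = 0,
    (∇ × F)_z = ∂F_y/∂x - ∂F_x/∂y = 24x^2 + 24y^2 + 48.

On z = 4, (curl F)_z = 24x^2 + 24y^2 + 48.

Convert to polar (x = r cos θ, y = r sin θ, dA = r dr dθ); the integrand becomes 24r^2 + 48, so

    ∬_D (curl F)_z dA = ∫_0^{2π} ∫_0^{2} (24r^2 + 48) · r dr dθ.

Inner (r from 0 to 2): 192.
Outer (θ from 0 to 2π): 384π.

Therefore ∮_C F · dr = 384π.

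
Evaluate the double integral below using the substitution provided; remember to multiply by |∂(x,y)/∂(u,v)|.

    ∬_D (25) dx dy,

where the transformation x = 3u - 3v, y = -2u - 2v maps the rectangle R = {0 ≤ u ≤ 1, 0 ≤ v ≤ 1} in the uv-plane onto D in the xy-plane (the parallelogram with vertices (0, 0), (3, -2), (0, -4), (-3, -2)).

Compute the Jacobian determinant of (x, y) with respect to (u, v):

    ∂(x,y)/∂(u,v) = | 3  -3 | = (3)(-2) - (-3)(-2) = -12.
                   | -2  -2 |

Its absolute value is |J| = 12 (the area scaling factor).

Substituting x = 3u - 3v, y = -2u - 2v into the integrand,

    25 → 25,

so the integral becomes

    ∬_R (25) · |J| du dv = ∫_0^1 ∫_0^1 (300) dv du.

Inner (v): 300.
Outer (u): 300.

Therefore ∬_D (25) dx dy = 300.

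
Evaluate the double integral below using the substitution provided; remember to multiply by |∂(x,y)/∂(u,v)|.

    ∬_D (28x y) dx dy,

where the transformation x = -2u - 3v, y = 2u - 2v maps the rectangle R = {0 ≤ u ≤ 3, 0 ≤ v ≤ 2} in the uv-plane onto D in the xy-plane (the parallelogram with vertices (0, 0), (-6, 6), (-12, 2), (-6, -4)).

Compute the Jacobian determinant of (x, y) with respect to (u, v):

    ∂(x,y)/∂(u,v) = | -2  -3 | = (-2)(-2) - (-3)(2) = 10.
                   | 2  -2 |

Its absolute value is |J| = 10 (the area scaling factor).

Substituting x = -2u - 3v, y = 2u - 2v into the integrand,

    28x y → -112u^2 - 56u v + 168v^2,

so the integral becomes

    ∬_R (-112u^2 - 56u v + 168v^2) · |J| du dv = ∫_0^3 ∫_0^2 (-1120u^2 - 560u v + 1680v^2) dv du.

Inner (v): -2240u^2 - 1120u + 4480.
Outer (u): -11760.

Therefore ∬_D (28x y) dx dy = -11760.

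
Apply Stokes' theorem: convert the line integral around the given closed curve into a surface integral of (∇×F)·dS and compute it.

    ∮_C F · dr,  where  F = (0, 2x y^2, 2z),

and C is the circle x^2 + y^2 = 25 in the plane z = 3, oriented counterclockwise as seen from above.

Let S be the flat disk x^2 + y^2 ≤ 25 in the plane z = 3, with upward unit normal n̂ = ẑ. By Stokes' theorem,

    ∮_C F · dr = ∬_S (∇ × F) · n̂ dS = ∬_D (curl F)_z dA,

where D is the disk x^2 + y^2 ≤ 25.

Compute the curl of F = (0, 2x y^2, 2z):
    (∇ × F)_x = ∂F_z/∂y - ∂F_y/∂z = 0,
    (∇ × F)_y = ∂F_x/∂z - ∂F_z/∂x = 0,
    (∇ × F)_z = ∂F_y/∂x - ∂F_x/∂y = 2y^2.

On z = 3, (curl F)_z = 2y^2.

Convert to polar (x = r cos θ, y = r sin θ, dA = r dr dθ); the integrand becomes 2r^2sin(θ)^2, so

    ∬_D (curl F)_z dA = ∫_0^{2π} ∫_0^{5} (2r^2sin(θ)^2) · r dr dθ.

Inner (r from 0 to 5): 625sin(θ)^2/2.
Outer (θ from 0 to 2π): 625π/2.

Therefore ∮_C F · dr = 625π/2.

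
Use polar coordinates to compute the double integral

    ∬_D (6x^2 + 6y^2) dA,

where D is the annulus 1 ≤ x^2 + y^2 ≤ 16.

The region D is 1 ≤ r ≤ 4, 0 ≤ θ ≤ 2π in polar coordinates, where x = r cos(θ), y = r sin(θ), and dA = r dr dθ.

Under the substitution, the integrand becomes 6r^2, so

    ∬_D (6x^2 + 6y^2) dA = ∫_{0}^{2π} ∫_{1}^{4} (6r^2) · r dr dθ.

Inner integral (in r): ∫_{1}^{4} (6r^2) · r dr = 765/2.

Outer integral (in θ): ∫_{0}^{2π} (765/2) dθ = 765π.

Therefore ∬_D (6x^2 + 6y^2) dA = 765π.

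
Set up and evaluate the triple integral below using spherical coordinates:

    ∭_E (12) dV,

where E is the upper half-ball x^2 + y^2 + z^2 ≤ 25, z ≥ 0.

In spherical coordinates, x = ρ sin(φ) cos(θ), y = ρ sin(φ) sin(θ), z = ρ cos(φ), and dV = ρ^2 sin(φ) dρ dφ dθ.

The integrand becomes 12, so

    ∭_E (12) dV = ∫_{0}^{2π} ∫_{0}^{π/2} ∫_{0}^{5} (12) · ρ^2 sin(φ) dρ dφ dθ.

Inner (ρ): 500sin(φ).
Middle (φ): 500.
Outer (θ): 1000π.

Therefore the triple integral equals 1000π.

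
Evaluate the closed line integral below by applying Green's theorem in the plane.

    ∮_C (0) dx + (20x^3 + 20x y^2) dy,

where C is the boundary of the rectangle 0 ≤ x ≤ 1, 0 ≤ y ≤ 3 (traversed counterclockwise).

Green's theorem converts the closed line integral into a double integral over the enclosed region D:

    ∮_C P dx + Q dy = ∬_D (∂Q/∂x - ∂P/∂y) dA.

Here P = 0, Q = 20x^3 + 20x y^2, so

    ∂Q/∂x = 60x^2 + 20y^2,    ∂P/∂y = 0,
    ∂Q/∂x - ∂P/∂y = 60x^2 + 20y^2.

D is the region 0 ≤ x ≤ 1, 0 ≤ y ≤ 3. Evaluating the double integral:

    ∬_D (60x^2 + 20y^2) dA = ∫_0^{1} ∫_0^{3} (60x^2 + 20y^2) dy dx.

Inner (y from 0 to 3): 180x^2 + 180.
Outer (x from 0 to 1): 240.

Therefore ∮_C P dx + Q dy = 240.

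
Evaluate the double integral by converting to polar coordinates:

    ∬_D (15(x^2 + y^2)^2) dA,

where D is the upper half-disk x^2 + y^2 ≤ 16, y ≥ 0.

The region D is 0 ≤ r ≤ 4, 0 ≤ θ ≤ π in polar coordinates, where x = r cos(θ), y = r sin(θ), and dA = r dr dθ.

Under the substitution, the integrand becomes 15r^4, so

    ∬_D (15(x^2 + y^2)^2) dA = ∫_{0}^{π} ∫_{0}^{4} (15r^4) · r dr dθ.

Inner integral (in r): ∫_{0}^{4} (15r^4) · r dr = 10240.

Outer integral (in θ): ∫_{0}^{π} (10240) dθ = 10240π.

Therefore ∬_D (15(x^2 + y^2)^2) dA = 10240π.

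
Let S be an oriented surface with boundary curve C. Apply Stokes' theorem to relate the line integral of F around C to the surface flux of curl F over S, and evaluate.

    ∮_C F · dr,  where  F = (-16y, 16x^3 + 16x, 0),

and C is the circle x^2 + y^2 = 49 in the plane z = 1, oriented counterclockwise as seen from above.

Let S be the flat disk x^2 + y^2 ≤ 49 in the plane z = 1, with upward unit normal n̂ = ẑ. By Stokes' theorem,

    ∮_C F · dr = ∬_S (∇ × F) · n̂ dS = ∬_D (curl F)_z dA,

where D is the disk x^2 + y^2 ≤ 49.

Compute the curl of F = (-16y, 16x^3 + 16x, 0):
    (∇ × F)_x = ∂F_z/∂y - ∂F_y/∂z = 0,
    (∇ × F)_y = ∂F_x/∂z - ∂F_z/∂x = 0,
    (∇ × F)_z = ∂F_y/∂x - ∂F_x/∂y = 48x^2 + 32.

On z = 1, (curl F)_z = 48x^2 + 32.

Convert to polar (x = r cos θ, y = r sin θ, dA = r dr dθ); the integrand becomes 48r^2cos(θ)^2 + 32, so

    ∬_D (curl F)_z dA = ∫_0^{2π} ∫_0^{7} (48r^2cos(θ)^2 + 32) · r dr dθ.

Inner (r from 0 to 7): 28812cos(θ)^2 + 784.
Outer (θ from 0 to 2π): 30380π.

Therefore ∮_C F · dr = 30380π.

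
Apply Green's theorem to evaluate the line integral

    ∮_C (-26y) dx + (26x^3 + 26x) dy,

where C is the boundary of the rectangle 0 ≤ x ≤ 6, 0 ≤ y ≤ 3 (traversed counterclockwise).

Green's theorem converts the closed line integral into a double integral over the enclosed region D:

    ∮_C P dx + Q dy = ∬_D (∂Q/∂x - ∂P/∂y) dA.

Here P = -26y, Q = 26x^3 + 26x, so

    ∂Q/∂x = 78x^2 + 26,    ∂P/∂y = -26,
    ∂Q/∂x - ∂P/∂y = 78x^2 + 52.

D is the region 0 ≤ x ≤ 6, 0 ≤ y ≤ 3. Evaluating the double integral:

    ∬_D (78x^2 + 52) dA = ∫_0^{6} ∫_0^{3} (78x^2 + 52) dy dx.

Inner (y from 0 to 3): 234x^2 + 156.
Outer (x from 0 to 6): 17784.

Therefore ∮_C P dx + Q dy = 17784.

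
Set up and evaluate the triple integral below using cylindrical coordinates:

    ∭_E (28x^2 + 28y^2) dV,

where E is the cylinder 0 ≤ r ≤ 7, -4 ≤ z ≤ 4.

In cylindrical coordinates, x = r cos(θ), y = r sin(θ), z = z, and dV = r dr dθ dz.

The integrand becomes 28r^2, so

    ∭_E (28x^2 + 28y^2) dV = ∫_{0}^{2π} ∫_{0}^{7} ∫_{-4}^{4} (28r^2) · r dz dr dθ.

Inner (z): 224r^3.
Middle (r from 0 to 7): 134456.
Outer (θ): 268912π.

Therefore the triple integral equals 268912π.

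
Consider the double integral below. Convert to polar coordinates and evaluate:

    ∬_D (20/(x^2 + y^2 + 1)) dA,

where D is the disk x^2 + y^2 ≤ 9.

The region D is 0 ≤ r ≤ 3, 0 ≤ θ ≤ 2π in polar coordinates, where x = r cos(θ), y = r sin(θ), and dA = r dr dθ.

Under the substitution, the integrand becomes 20/(r^2 + 1), so

    ∬_D (20/(x^2 + y^2 + 1)) dA = ∫_{0}^{2π} ∫_{0}^{3} (20/(r^2 + 1)) · r dr dθ.

Inner integral (in r): ∫_{0}^{3} (20/(r^2 + 1)) · r dr = log(10000000000).

Outer integral (in θ): ∫_{0}^{2π} (log(10000000000)) dθ = 20π log(10).

Therefore ∬_D (20/(x^2 + y^2 + 1)) dA = 20π log(10).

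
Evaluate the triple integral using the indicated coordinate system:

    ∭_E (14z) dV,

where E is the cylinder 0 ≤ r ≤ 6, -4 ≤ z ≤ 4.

In cylindrical coordinates, x = r cos(θ), y = r sin(θ), z = z, and dV = r dr dθ dz.

The integrand becomes 14z, so

    ∭_E (14z) dV = ∫_{0}^{2π} ∫_{0}^{6} ∫_{-4}^{4} (14z) · r dz dr dθ.

Inner (z): 0.
Middle (r from 0 to 6): 0.
Outer (θ): 0.

Therefore the triple integral equals 0.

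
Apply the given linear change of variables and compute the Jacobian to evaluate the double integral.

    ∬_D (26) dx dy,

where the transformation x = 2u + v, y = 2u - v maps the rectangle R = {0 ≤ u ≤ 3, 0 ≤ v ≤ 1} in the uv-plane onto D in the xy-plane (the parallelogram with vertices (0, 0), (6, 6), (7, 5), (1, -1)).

Compute the Jacobian determinant of (x, y) with respect to (u, v):

    ∂(x,y)/∂(u,v) = | 2  1 | = (2)(-1) - (1)(2) = -4.
                   | 2  -1 |

Its absolute value is |J| = 4 (the area scaling factor).

Substituting x = 2u + v, y = 2u - v into the integrand,

    26 → 26,

so the integral becomes

    ∬_R (26) · |J| du dv = ∫_0^3 ∫_0^1 (104) dv du.

Inner (v): 104.
Outer (u): 312.

Therefore ∬_D (26) dx dy = 312.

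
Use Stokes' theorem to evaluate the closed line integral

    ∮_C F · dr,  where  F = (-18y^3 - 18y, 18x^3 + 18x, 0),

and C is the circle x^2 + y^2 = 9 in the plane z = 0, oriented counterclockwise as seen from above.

Let S be the flat disk x^2 + y^2 ≤ 9 in the plane z = 0, with upward unit normal n̂ = ẑ. By Stokes' theorem,

    ∮_C F · dr = ∬_S (∇ × F) · n̂ dS = ∬_D (curl F)_z dA,

where D is the disk x^2 + y^2 ≤ 9.

Compute the curl of F = (-18y^3 - 18y, 18x^3 + 18x, 0):
    (∇ × F)_x = ∂F_z/∂y - ∂F_y/∂z = 0,
    (∇ × F)_y = ∂F_x/∂z - ∂F_z/∂x = 0,
    (∇ × F)_z = ∂F_y/∂x - ∂F_x/∂y = 54x^2 + 54y^2 + 36.

On z = 0, (curl F)_z = 54x^2 + 54y^2 + 36.

Convert to polar (x = r cos θ, y = r sin θ, dA = r dr dθ); the integrand becomes 54r^2 + 36, so

    ∬_D (curl F)_z dA = ∫_0^{2π} ∫_0^{3} (54r^2 + 36) · r dr dθ.

Inner (r from 0 to 3): 2511/2.
Outer (θ from 0 to 2π): 2511π.

Therefore ∮_C F · dr = 2511π.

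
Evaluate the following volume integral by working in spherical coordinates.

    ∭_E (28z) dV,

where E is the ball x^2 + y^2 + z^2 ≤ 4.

In spherical coordinates, x = ρ sin(φ) cos(θ), y = ρ sin(φ) sin(θ), z = ρ cos(φ), and dV = ρ^2 sin(φ) dρ dφ dθ.

The integrand becomes 28ρ cos(φ), so

    ∭_E (28z) dV = ∫_{0}^{2π} ∫_{0}^{π} ∫_{0}^{2} (28ρ cos(φ)) · ρ^2 sin(φ) dρ dφ dθ.

Inner (ρ): 56sin(2φ).
Middle (φ): 0.
Outer (θ): 0.

Therefore the triple integral equals 0.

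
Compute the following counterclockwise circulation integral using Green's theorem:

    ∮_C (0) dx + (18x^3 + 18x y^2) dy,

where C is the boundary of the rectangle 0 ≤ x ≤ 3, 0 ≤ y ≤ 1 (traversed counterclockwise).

Green's theorem converts the closed line integral into a double integral over the enclosed region D:

    ∮_C P dx + Q dy = ∬_D (∂Q/∂x - ∂P/∂y) dA.

Here P = 0, Q = 18x^3 + 18x y^2, so

    ∂Q/∂x = 54x^2 + 18y^2,    ∂P/∂y = 0,
    ∂Q/∂x - ∂P/∂y = 54x^2 + 18y^2.

D is the region 0 ≤ x ≤ 3, 0 ≤ y ≤ 1. Evaluating the double integral:

    ∬_D (54x^2 + 18y^2) dA = ∫_0^{3} ∫_0^{1} (54x^2 + 18y^2) dy dx.

Inner (y from 0 to 1): 54x^2 + 6.
Outer (x from 0 to 3): 504.

Therefore ∮_C P dx + Q dy = 504.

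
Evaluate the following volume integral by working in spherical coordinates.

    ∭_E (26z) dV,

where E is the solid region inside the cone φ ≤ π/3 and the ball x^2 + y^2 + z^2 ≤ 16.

In spherical coordinates, x = ρ sin(φ) cos(θ), y = ρ sin(φ) sin(θ), z = ρ cos(φ), and dV = ρ^2 sin(φ) dρ dφ dθ.

The integrand becomes 26ρ cos(φ), so

    ∭_E (26z) dV = ∫_{0}^{2π} ∫_{0}^{π/3} ∫_{0}^{4} (26ρ cos(φ)) · ρ^2 sin(φ) dρ dφ dθ.

Inner (ρ): 832sin(2φ).
Middle (φ): 624.
Outer (θ): 1248π.

Therefore the triple integral equals 1248π.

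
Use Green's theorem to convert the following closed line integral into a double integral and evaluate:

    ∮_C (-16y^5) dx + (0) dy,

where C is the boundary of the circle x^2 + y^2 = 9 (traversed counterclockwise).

Green's theorem converts the closed line integral into a double integral over the enclosed region D:

    ∮_C P dx + Q dy = ∬_D (∂Q/∂x - ∂P/∂y) dA.

Here P = -16y^5, Q = 0, so

    ∂Q/∂x = 0,    ∂P/∂y = -80y^4,
    ∂Q/∂x - ∂P/∂y = 80y^4.

D is the region x^2 + y^2 ≤ 9. Evaluating the double integral:

In polar coordinates (x = r cos θ, y = r sin θ, dA = r dr dθ) the integrand becomes 80r^4sin(θ)^4, so

    ∬_D (80y^4) dA = ∫_0^{2π} ∫_0^{3} (80r^4sin(θ)^4) · r dr dθ.

Inner (r from 0 to 3): 9720sin(θ)^4.
Outer (θ from 0 to 2π): 7290π.

Therefore ∮_C P dx + Q dy = 7290π.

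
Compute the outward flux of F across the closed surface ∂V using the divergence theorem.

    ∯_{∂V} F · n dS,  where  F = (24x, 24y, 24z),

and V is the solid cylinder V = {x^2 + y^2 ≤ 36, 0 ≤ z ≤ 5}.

By the divergence theorem,

    ∯_{∂V} F · n dS = ∭_V (∇ · F) dV.

Compute the divergence:
    ∇ · F = ∂F_x/∂x + ∂F_y/∂y + ∂F_z/∂z = 24 + 24 + 24 = 72.

In cylindrical coordinates, x = r cos(θ), y = r sin(θ), z = z, dV = r dr dθ dz, with 0 ≤ r ≤ 6, 0 ≤ θ ≤ 2π, 0 ≤ z ≤ 5.

The integrand, after substitution and multiplying by the volume element, becomes (72) · r, so

    ∭_V (∇·F) dV = ∫_0^{2π} ∫_0^{6} ∫_0^{5} (72) · r dz dr dθ.

Inner (z from 0 to 5): 360r.
Middle (r from 0 to 6): 6480.
Outer (θ from 0 to 2π): 12960π.

Therefore ∯_{∂V} F · n dS = 12960π.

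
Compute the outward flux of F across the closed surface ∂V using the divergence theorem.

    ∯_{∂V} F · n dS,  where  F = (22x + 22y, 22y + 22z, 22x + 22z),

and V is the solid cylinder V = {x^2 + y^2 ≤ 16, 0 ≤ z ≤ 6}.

By the divergence theorem,

    ∯_{∂V} F · n dS = ∭_V (∇ · F) dV.

Compute the divergence:
    ∇ · F = ∂F_x/∂x + ∂F_y/∂y + ∂F_z/∂z = 22 + 22 + 22 = 66.

In cylindrical coordinates, x = r cos(θ), y = r sin(θ), z = z, dV = r dr dθ dz, with 0 ≤ r ≤ 4, 0 ≤ θ ≤ 2π, 0 ≤ z ≤ 6.

The integrand, after substitution and multiplying by the volume element, becomes (66) · r, so

    ∭_V (∇·F) dV = ∫_0^{2π} ∫_0^{4} ∫_0^{6} (66) · r dz dr dθ.

Inner (z from 0 to 6): 396r.
Middle (r from 0 to 4): 3168.
Outer (θ from 0 to 2π): 6336π.

Therefore ∯_{∂V} F · n dS = 6336π.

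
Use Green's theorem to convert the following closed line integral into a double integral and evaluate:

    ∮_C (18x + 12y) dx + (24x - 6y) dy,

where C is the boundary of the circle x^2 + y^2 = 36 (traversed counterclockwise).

Green's theorem converts the closed line integral into a double integral over the enclosed region D:

    ∮_C P dx + Q dy = ∬_D (∂Q/∂x - ∂P/∂y) dA.

Here P = 18x + 12y, Q = 24x - 6y, so

    ∂Q/∂x = 24,    ∂P/∂y = 12,
    ∂Q/∂x - ∂P/∂y = 12.

D is the region x^2 + y^2 ≤ 36. Evaluating the double integral:

In polar coordinates (x = r cos θ, y = r sin θ, dA = r dr dθ) the integrand becomes 12, so

    ∬_D (12) dA = ∫_0^{2π} ∫_0^{6} (12) · r dr dθ.

Inner (r from 0 to 6): 216.
Outer (θ from 0 to 2π): 432π.

Therefore ∮_C P dx + Q dy = 432π.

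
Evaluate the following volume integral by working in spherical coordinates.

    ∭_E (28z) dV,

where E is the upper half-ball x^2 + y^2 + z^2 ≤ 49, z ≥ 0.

In spherical coordinates, x = ρ sin(φ) cos(θ), y = ρ sin(φ) sin(θ), z = ρ cos(φ), and dV = ρ^2 sin(φ) dρ dφ dθ.

The integrand becomes 28ρ cos(φ), so

    ∭_E (28z) dV = ∫_{0}^{2π} ∫_{0}^{π/2} ∫_{0}^{7} (28ρ cos(φ)) · ρ^2 sin(φ) dρ dφ dθ.

Inner (ρ): 16807sin(2φ)/2.
Middle (φ): 16807/2.
Outer (θ): 16807π.

Therefore the triple integral equals 16807π.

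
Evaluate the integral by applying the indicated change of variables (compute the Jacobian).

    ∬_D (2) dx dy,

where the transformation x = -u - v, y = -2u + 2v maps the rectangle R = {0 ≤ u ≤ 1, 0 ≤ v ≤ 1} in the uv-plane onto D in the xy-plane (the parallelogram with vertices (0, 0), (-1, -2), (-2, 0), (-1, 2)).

Compute the Jacobian determinant of (x, y) with respect to (u, v):

    ∂(x,y)/∂(u,v) = | -1  -1 | = (-1)(2) - (-1)(-2) = -4.
                   | -2  2 |

Its absolute value is |J| = 4 (the area scaling factor).

Substituting x = -u - v, y = -2u + 2v into the integrand,

    2 → 2,

so the integral becomes

    ∬_R (2) · |J| du dv = ∫_0^1 ∫_0^1 (8) dv du.

Inner (v): 8.
Outer (u): 8.

Therefore ∬_D (2) dx dy = 8.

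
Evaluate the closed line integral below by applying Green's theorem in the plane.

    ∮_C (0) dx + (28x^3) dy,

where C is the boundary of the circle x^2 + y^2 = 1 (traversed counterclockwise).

Green's theorem converts the closed line integral into a double integral over the enclosed region D:

    ∮_C P dx + Q dy = ∬_D (∂Q/∂x - ∂P/∂y) dA.

Here P = 0, Q = 28x^3, so

    ∂Q/∂x = 84x^2,    ∂P/∂y = 0,
    ∂Q/∂x - ∂P/∂y = 84x^2.

D is the region x^2 + y^2 ≤ 1. Evaluating the double integral:

In polar coordinates (x = r cos θ, y = r sin θ, dA = r dr dθ) the integrand becomes 84r^2cos(θ)^2, so

    ∬_D (84x^2) dA = ∫_0^{2π} ∫_0^{1} (84r^2cos(θ)^2) · r dr dθ.

Inner (r from 0 to 1): 21cos(θ)^2.
Outer (θ from 0 to 2π): 21π.

Therefore ∮_C P dx + Q dy = 21π.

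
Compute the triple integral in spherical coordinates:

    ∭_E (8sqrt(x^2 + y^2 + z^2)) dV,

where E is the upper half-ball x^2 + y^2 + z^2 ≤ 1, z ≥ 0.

In spherical coordinates, x = ρ sin(φ) cos(θ), y = ρ sin(φ) sin(θ), z = ρ cos(φ), and dV = ρ^2 sin(φ) dρ dφ dθ.

The integrand becomes 8ρ, so

    ∭_E (8sqrt(x^2 + y^2 + z^2)) dV = ∫_{0}^{2π} ∫_{0}^{π/2} ∫_{0}^{1} (8ρ) · ρ^2 sin(φ) dρ dφ dθ.

Inner (ρ): 2sin(φ).
Middle (φ): 2.
Outer (θ): 4π.

Therefore the triple integral equals 4π.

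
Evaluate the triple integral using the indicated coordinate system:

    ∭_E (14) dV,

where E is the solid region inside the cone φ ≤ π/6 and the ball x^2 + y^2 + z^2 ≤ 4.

In spherical coordinates, x = ρ sin(φ) cos(θ), y = ρ sin(φ) sin(θ), z = ρ cos(φ), and dV = ρ^2 sin(φ) dρ dφ dθ.

The integrand becomes 14, so

    ∭_E (14) dV = ∫_{0}^{2π} ∫_{0}^{π/6} ∫_{0}^{2} (14) · ρ^2 sin(φ) dρ dφ dθ.

Inner (ρ): 112sin(φ)/3.
Middle (φ): 112/3 - 56sqrt(3)/3.
Outer (θ): 112π (2 - sqrt(3))/3.

Therefore the triple integral equals 112π (2 - sqrt(3))/3.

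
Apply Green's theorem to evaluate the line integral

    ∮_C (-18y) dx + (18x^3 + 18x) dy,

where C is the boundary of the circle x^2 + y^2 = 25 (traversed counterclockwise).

Green's theorem converts the closed line integral into a double integral over the enclosed region D:

    ∮_C P dx + Q dy = ∬_D (∂Q/∂x - ∂P/∂y) dA.

Here P = -18y, Q = 18x^3 + 18x, so

    ∂Q/∂x = 54x^2 + 18,    ∂P/∂y = -18,
    ∂Q/∂x - ∂P/∂y = 54x^2 + 36.

D is the region x^2 + y^2 ≤ 25. Evaluating the double integral:

In polar coordinates (x = r cos θ, y = r sin θ, dA = r dr dθ) the integrand becomes 54r^2cos(θ)^2 + 36, so

    ∬_D (54x^2 + 36) dA = ∫_0^{2π} ∫_0^{5} (54r^2cos(θ)^2 + 36) · r dr dθ.

Inner (r from 0 to 5): 16875cos(θ)^2/2 + 450.
Outer (θ from 0 to 2π): 18675π/2.

Therefore ∮_C P dx + Q dy = 18675π/2.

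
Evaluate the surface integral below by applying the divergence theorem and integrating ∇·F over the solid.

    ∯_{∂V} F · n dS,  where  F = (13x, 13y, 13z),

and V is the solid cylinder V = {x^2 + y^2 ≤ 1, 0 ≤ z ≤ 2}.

By the divergence theorem,

    ∯_{∂V} F · n dS = ∭_V (∇ · F) dV.

Compute the divergence:
    ∇ · F = ∂F_x/∂x + ∂F_y/∂y + ∂F_z/∂z = 13 + 13 + 13 = 39.

In cylindrical coordinates, x = r cos(θ), y = r sin(θ), z = z, dV = r dr dθ dz, with 0 ≤ r ≤ 1, 0 ≤ θ ≤ 2π, 0 ≤ z ≤ 2.

The integrand, after substitution and multiplying by the volume element, becomes (39) · r, so

    ∭_V (∇·F) dV = ∫_0^{2π} ∫_0^{1} ∫_0^{2} (39) · r dz dr dθ.

Inner (z from 0 to 2): 78r.
Middle (r from 0 to 1): 39.
Outer (θ from 0 to 2π): 78π.

Therefore ∯_{∂V} F · n dS = 78π.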